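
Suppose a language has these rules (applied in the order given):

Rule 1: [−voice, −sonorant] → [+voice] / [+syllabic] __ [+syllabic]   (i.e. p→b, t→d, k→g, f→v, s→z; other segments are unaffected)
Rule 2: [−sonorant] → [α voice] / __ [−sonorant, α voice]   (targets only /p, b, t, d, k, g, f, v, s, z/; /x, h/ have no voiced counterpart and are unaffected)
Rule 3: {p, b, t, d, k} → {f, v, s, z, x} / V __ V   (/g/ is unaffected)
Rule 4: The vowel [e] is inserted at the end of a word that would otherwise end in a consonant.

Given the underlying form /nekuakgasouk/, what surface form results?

neguaggazouke

Rule 1 (intervocalic voicing): /k/ is a voiceless obstruent between vowels /e/ and /u/, so it voices to [g]. /s/ is a voiceless obstruent between vowels /a/ and /o/, so it voices to [z]. /nekuakgasouk/ → neguakgazouk.
Rule 2 (regressive voicing assimilation): /k/ precedes the voiced obstruent /g/, so it voices to [g] by assimilation. /neguakgazouk/ → neguaggazouk.
Rule 3 (intervocalic spirantization): no segment meets the environment; /neguaggazouk/ is unchanged.
Rule 4 (final e-epenthesis): the form ends in the consonant /k/, so [e] is inserted word-finally. /neguaggazouk/ → neguaggazouke.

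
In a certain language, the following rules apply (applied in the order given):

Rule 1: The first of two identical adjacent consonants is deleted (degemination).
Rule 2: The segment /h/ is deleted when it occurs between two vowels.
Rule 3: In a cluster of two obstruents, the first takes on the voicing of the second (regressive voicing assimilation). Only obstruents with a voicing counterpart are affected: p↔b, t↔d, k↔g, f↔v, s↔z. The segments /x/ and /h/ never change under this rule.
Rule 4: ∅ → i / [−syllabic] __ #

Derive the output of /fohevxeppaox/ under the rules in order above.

foefxepaoxi

Rule 1 (degemination): /pp/ is a geminate; the first /p/ deletes. /fohevxeppaox/ → fohevxepaox.
Rule 2 (intervocalic h-deletion): /h/ occurs between vowels /o/ and /e/, so it deletes. /fohevxepaox/ → foevxepaox.
Rule 3 (regressive voicing assimilation): /v/ precedes the voiceless obstruent /x/, so it devoices to [f] by assimilation. /foevxepaox/ → foefxepaox.
Rule 4 (final i-epenthesis): the form ends in the consonant /x/, so [i] is inserted word-finally. /foefxepaox/ → foefxepaoxi.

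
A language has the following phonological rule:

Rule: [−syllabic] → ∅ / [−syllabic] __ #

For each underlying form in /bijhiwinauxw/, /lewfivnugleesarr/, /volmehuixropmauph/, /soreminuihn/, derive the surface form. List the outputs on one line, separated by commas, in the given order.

bijhiwinaux, lewfivnugleesar, volmehuixropmaup, soreminuih

/bijhiwinauxw/: /w/ is the second consonant of a word-final cluster /xw/, so it deletes. → [bijhiwinaux].
/lewfivnugleesarr/: /r/ is the second consonant of a word-final cluster /rr/, so it deletes. → [lewfivnugleesar].
/volmehuixropmauph/: /h/ is the second consonant of a word-final cluster /ph/, so it deletes. → [volmehuixropmaup].
/soreminuihn/: /n/ is the second consonant of a word-final cluster /hn/, so it deletes. → [soreminuih].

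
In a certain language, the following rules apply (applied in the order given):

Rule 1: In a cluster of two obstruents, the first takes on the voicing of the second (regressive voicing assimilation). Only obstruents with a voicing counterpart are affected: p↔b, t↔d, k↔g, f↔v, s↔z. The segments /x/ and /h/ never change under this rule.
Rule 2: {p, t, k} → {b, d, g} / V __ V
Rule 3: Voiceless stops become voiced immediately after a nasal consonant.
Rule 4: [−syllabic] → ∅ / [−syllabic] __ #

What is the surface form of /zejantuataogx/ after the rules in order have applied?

Rule 1 (regressive voicing assimilation): /g/ precedes the voiceless obstruent /x/, so it devoices to [k] by assimilation. /zejantuataogx/ → zejantuataokx.
Rule 2 (intervocalic voicing): /t/ is a voiceless stop between vowels /a/ and /a/, so it voices to [d]. /zejantuataokx/ → zejantuadaokx.
Rule 3 (post-nasal voicing): /t/ is a voiceless stop immediately after the nasal /n/, so it voices to [d]. /zejantuadaokx/ → zejanduadaokx.
Rule 4 (final cluster simplification): /x/ is the second consonant of a word-final cluster /kx/, so it deletes. /zejanduadaokx/ → zejanduadaok.

zejanduadaok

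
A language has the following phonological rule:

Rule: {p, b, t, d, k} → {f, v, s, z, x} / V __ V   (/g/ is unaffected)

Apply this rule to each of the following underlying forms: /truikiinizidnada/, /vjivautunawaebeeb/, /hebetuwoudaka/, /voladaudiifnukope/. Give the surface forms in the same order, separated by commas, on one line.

truixiinizidnaza, vjivausunawaeveeb, hevesuwouzaxa, volazauziifnuxofe

/truikiinizidnada/: /k/ is a stop between vowels /i/ and /i/, so it spirantizes to the fricative [x]. /d/ is a stop between vowels /a/ and /a/, so it spirantizes to the fricative [z]. → [truixiinizidnaza].
/vjivautunawaebeeb/: /t/ is a stop between vowels /u/ and /u/, so it spirantizes to the fricative [s]. /b/ is a stop between vowels /e/ and /e/, so it spirantizes to the fricative [v]. → [vjivausunawaeveeb].
/hebetuwoudaka/: /b/ is a stop between vowels /e/ and /e/, so it spirantizes to the fricative [v]. /t/ is a stop between vowels /e/ and /u/, so it spirantizes to the fricative [s]. /d/ is a stop between vowels /u/ and /a/, so it spirantizes to the fricative [z]. /k/ is a stop between vowels /a/ and /a/, so it spirantizes to the fricative [x]. → [hevesuwouzaxa].
/voladaudiifnukope/: /d/ is a stop between vowels /a/ and /a/, so it spirantizes to the fricative [z]. /d/ is a stop between vowels /u/ and /i/, so it spirantizes to the fricative [z]. /k/ is a stop between vowels /u/ and /o/, so it spirantizes to the fricative [x]. /p/ is a stop between vowels /o/ and /e/, so it spirantizes to the fricative [f]. → [volazauziifnuxofe].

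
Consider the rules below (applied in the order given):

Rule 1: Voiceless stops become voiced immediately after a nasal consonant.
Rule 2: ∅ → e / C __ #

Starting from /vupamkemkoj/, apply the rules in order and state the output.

vupamgemgoje

Rule 1 (post-nasal voicing): /k/ is a voiceless stop immediately after the nasal /m/, so it voices to [g]. /k/ is a voiceless stop immediately after the nasal /m/, so it voices to [g]. /vupamkemkoj/ → vupamgemgoj.
Rule 2 (final e-epenthesis): the form ends in the consonant /j/, so [e] is inserted word-finally. /vupamgemgoj/ → vupamgemgoje.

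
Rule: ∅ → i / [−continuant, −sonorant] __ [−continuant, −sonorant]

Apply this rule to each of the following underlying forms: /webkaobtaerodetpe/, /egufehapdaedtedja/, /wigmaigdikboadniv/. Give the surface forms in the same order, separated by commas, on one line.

webikaobitaerodetipe, egufehapidaeditedja, wigmaigidikiboadniv

/webkaobtaerodetpe/: /b/ and /k/ form a stop–stop cluster, so [i] is inserted between them. /b/ and /t/ form a stop–stop cluster, so [i] is inserted between them. /t/ and /p/ form a stop–stop cluster, so [i] is inserted between them. → [webikaobitaerodetipe].
/egufehapdaedtedja/: /p/ and /d/ form a stop–stop cluster, so [i] is inserted between them. /d/ and /t/ form a stop–stop cluster, so [i] is inserted between them. → [egufehapidaeditedja].
/wigmaigdikboadniv/: /g/ and /d/ form a stop–stop cluster, so [i] is inserted between them. /k/ and /b/ form a stop–stop cluster, so [i] is inserted between them. → [wigmaigidikiboadniv].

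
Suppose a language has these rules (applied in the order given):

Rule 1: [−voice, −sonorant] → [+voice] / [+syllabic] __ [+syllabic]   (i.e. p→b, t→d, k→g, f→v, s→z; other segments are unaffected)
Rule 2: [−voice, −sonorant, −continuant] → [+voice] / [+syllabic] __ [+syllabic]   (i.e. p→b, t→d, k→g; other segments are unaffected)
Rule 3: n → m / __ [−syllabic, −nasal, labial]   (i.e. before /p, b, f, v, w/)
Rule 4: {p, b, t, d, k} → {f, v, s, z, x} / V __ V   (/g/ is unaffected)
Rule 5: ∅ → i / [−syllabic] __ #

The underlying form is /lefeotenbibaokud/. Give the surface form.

leveozembivaogudi

Rule 1 (intervocalic voicing): /f/ is a voiceless obstruent between vowels /e/ and /e/, so it voices to [v]. /t/ is a voiceless obstruent between vowels /o/ and /e/, so it voices to [d]. /k/ is a voiceless obstruent between vowels /o/ and /u/, so it voices to [g]. /lefeotenbibaokud/ → leveodenbibaogud.
Rule 2 (intervocalic voicing): no segment meets the environment; /leveodenbibaogud/ is unchanged.
Rule 3 (nasal place assimilation): /n/ precedes the labial consonant /b/, so it assimilates in place to [m]. /leveodenbibaogud/ → leveodembibaogud.
Rule 4 (intervocalic spirantization): /d/ is a stop between vowels /o/ and /e/, so it spirantizes to the fricative [z]. /b/ is a stop between vowels /i/ and /a/, so it spirantizes to the fricative [v]. /leveodembibaogud/ → leveozembivaogud.
Rule 5 (final i-epenthesis): the form ends in the consonant /d/, so [i] is inserted word-finally. /leveozembivaogud/ → leveozembivaogudi.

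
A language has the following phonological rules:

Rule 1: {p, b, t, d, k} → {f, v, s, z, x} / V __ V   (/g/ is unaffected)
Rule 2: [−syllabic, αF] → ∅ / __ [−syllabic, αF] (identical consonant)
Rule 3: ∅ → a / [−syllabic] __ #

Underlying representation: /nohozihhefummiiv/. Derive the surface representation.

nohozihefumiiva

Rule 1 (intervocalic spirantization): no segment meets the environment; /nohozihhefummiiv/ is unchanged.
Rule 2 (degemination): /hh/ is a geminate; the first /h/ deletes. /mm/ is a geminate; the first /m/ deletes. /nohozihhefummiiv/ → nohozihefumiiv.
Rule 3 (final a-epenthesis): the form ends in the consonant /v/, so [a] is inserted word-finally. /nohozihefumiiv/ → nohozihefumiiva.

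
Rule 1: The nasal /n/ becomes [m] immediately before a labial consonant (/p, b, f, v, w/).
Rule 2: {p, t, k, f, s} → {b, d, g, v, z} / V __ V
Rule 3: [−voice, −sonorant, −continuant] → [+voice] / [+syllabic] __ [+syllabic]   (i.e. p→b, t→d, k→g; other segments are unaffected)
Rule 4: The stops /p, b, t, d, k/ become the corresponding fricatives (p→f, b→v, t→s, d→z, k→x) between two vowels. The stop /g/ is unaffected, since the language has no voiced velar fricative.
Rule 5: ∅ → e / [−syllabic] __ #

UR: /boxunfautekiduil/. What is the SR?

Rule 1 (nasal place assimilation): /n/ precedes the labial consonant /f/, so it assimilates in place to [m]. /boxunfautekiduil/ → boxumfautekiduil.
Rule 2 (intervocalic voicing): /t/ is a voiceless obstruent between vowels /u/ and /e/, so it voices to [d]. /k/ is a voiceless obstruent between vowels /e/ and /i/, so it voices to [g]. /boxumfautekiduil/ → boxumfaudegiduil.
Rule 3 (intervocalic voicing): no segment meets the environment; /boxumfaudegiduil/ is unchanged.
Rule 4 (intervocalic spirantization): /d/ is a stop between vowels /u/ and /e/, so it spirantizes to the fricative [z]. /d/ is a stop between vowels /i/ and /u/, so it spirantizes to the fricative [z]. /boxumfaudegiduil/ → boxumfauzegizuil.
Rule 5 (final e-epenthesis): the form ends in the consonant /l/, so [e] is inserted word-finally. /boxumfauzegizuil/ → boxumfauzegizuile.

boxumfauzegizuile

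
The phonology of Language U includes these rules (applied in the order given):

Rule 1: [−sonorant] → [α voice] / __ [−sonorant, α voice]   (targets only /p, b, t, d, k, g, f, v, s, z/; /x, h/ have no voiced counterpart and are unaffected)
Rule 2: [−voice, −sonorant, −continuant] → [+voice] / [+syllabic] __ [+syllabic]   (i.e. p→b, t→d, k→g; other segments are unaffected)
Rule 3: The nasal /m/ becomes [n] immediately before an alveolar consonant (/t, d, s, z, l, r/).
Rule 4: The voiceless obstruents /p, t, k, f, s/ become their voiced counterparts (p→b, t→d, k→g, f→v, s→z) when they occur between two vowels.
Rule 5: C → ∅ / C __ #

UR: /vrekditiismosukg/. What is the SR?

Rule 1 (regressive voicing assimilation): /k/ precedes the voiced obstruent /d/, so it voices to [g] by assimilation. /k/ precedes the voiced obstruent /g/, so it voices to [g] by assimilation. /vrekditiismosukg/ → vregditiismosugg.
Rule 2 (intervocalic voicing): /t/ is a voiceless stop between vowels /i/ and /i/, so it voices to [d]. /vregditiismosugg/ → vregdidiismosugg.
Rule 3 (nasal place assimilation): no segment meets the environment; /vregdidiismosugg/ is unchanged.
Rule 4 (intervocalic voicing): /s/ is a voiceless obstruent between vowels /o/ and /u/, so it voices to [z]. /vregdidiismosugg/ → vregdidiismozugg.
Rule 5 (final cluster simplification): /g/ is the second consonant of a word-final cluster /gg/, so it deletes. /vregdidiismozugg/ → vregdidiismozug.

vregdidiismozug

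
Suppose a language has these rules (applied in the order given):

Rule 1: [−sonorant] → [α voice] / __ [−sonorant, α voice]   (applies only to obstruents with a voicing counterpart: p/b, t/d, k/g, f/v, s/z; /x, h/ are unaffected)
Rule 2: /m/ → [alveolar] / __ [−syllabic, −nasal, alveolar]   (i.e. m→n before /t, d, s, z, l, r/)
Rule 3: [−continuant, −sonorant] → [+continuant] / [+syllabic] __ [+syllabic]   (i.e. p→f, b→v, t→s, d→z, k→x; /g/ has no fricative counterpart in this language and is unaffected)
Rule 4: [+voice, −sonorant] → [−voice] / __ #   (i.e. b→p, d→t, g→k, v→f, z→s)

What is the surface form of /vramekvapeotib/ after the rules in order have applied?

vramegvafeosip

Rule 1 (regressive voicing assimilation): /k/ precedes the voiced obstruent /v/, so it voices to [g] by assimilation. /vramekvapeotib/ → vramegvapeotib.
Rule 2 (nasal place assimilation): no segment meets the environment; /vramegvapeotib/ is unchanged.
Rule 3 (intervocalic spirantization): /p/ is a stop between vowels /a/ and /e/, so it spirantizes to the fricative [f]. /t/ is a stop between vowels /o/ and /i/, so it spirantizes to the fricative [s]. /vramegvapeotib/ → vramegvafeosib.
Rule 4 (final devoicing): /b/ is a voiced obstruent in word-final position, so it devoices to [p]. /vramegvafeosib/ → vramegvafeosip.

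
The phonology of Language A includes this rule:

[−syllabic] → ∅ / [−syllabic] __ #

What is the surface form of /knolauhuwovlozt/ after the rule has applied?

/t/ is the second consonant of a word-final cluster /zt/, so it deletes.
The other instances of /k/, /n/, /l/, /h/, /w/, /v/, /z/ do not occur in the required environment and remain unchanged.
Surface form: [knolauhuwovloz].

knolauhuwovloz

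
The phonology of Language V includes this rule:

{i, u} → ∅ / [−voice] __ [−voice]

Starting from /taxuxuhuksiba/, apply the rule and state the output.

/u/ is a high vowel flanked by voiceless consonants /x/ and /x/, so it deletes.
/u/ is a high vowel flanked by voiceless consonants /x/ and /h/, so it deletes.
/u/ is a high vowel flanked by voiceless consonants /h/ and /k/, so it deletes.
The other instance of /i/ does not occur in the required environment and remains unchanged.
Surface form: [taxxhksiba].

taxxhksiba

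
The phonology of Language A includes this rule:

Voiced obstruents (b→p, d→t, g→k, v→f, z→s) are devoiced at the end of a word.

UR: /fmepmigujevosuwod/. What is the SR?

fmepmigujevosuwot

/d/ is a voiced obstruent in word-final position, so it devoices to [t].
Surface form: [fmepmigujevosuwot].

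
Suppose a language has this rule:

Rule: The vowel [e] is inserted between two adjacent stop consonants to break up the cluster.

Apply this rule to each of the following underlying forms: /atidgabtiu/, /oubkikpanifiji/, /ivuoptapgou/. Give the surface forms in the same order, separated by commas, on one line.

/atidgabtiu/: /d/ and /g/ form a stop–stop cluster, so [e] is inserted between them. /b/ and /t/ form a stop–stop cluster, so [e] is inserted between them. → [atidegabetiu].
/oubkikpanifiji/: /b/ and /k/ form a stop–stop cluster, so [e] is inserted between them. /k/ and /p/ form a stop–stop cluster, so [e] is inserted between them. → [oubekikepanifiji].
/ivuoptapgou/: /p/ and /t/ form a stop–stop cluster, so [e] is inserted between them. /p/ and /g/ form a stop–stop cluster, so [e] is inserted between them. → [ivuopetapegou].

atidegabetiu, oubekikepanifiji, ivuopetapegou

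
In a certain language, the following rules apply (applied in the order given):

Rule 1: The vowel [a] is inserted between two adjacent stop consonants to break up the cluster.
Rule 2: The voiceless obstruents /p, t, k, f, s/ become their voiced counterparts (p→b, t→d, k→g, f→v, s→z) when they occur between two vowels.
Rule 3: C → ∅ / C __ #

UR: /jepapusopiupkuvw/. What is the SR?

jebabuzobiubaguv

Rule 1 (stop-cluster a-epenthesis): /p/ and /k/ form a stop–stop cluster, so [a] is inserted between them. /jepapusopiupkuvw/ → jepapusopiupakuvw.
Rule 2 (intervocalic voicing): /p/ is a voiceless obstruent between vowels /e/ and /a/, so it voices to [b]. /p/ is a voiceless obstruent between vowels /a/ and /u/, so it voices to [b]. /s/ is a voiceless obstruent between vowels /u/ and /o/, so it voices to [z]. /p/ is a voiceless obstruent between vowels /o/ and /i/, so it voices to [b]. /p/ is a voiceless obstruent between vowels /u/ and /a/, so it voices to [b]. /k/ is a voiceless obstruent between vowels /a/ and /u/, so it voices to [g]. /jepapusopiupakuvw/ → jebabuzobiubaguvw.
Rule 3 (final cluster simplification): /w/ is the second consonant of a word-final cluster /vw/, so it deletes. /jebabuzobiubaguvw/ → jebabuzobiubaguv.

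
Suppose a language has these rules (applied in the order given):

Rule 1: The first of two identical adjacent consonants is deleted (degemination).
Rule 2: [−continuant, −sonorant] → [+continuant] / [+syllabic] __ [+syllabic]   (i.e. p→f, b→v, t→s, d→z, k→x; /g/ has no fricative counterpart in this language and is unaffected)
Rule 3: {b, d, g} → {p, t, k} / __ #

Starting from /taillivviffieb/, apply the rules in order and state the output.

Rule 1 (degemination): /ll/ is a geminate; the first /l/ deletes. /vv/ is a geminate; the first /v/ deletes. /ff/ is a geminate; the first /f/ deletes. /taillivviffieb/ → tailivifieb.
Rule 2 (intervocalic spirantization): no segment meets the environment; /tailivifieb/ is unchanged.
Rule 3 (final devoicing): /b/ is a voiced stop in word-final position, so it devoices to [p]. /tailivifieb/ → tailivifiep.

tailivifiep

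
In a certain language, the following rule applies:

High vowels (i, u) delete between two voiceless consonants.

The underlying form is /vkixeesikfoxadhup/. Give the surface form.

vkxeeskfoxadhp

/i/ is a high vowel flanked by voiceless consonants /k/ and /x/, so it deletes.
/i/ is a high vowel flanked by voiceless consonants /s/ and /k/, so it deletes.
/u/ is a high vowel flanked by voiceless consonants /h/ and /p/, so it deletes.
Surface form: [vkxeeskfoxadhp].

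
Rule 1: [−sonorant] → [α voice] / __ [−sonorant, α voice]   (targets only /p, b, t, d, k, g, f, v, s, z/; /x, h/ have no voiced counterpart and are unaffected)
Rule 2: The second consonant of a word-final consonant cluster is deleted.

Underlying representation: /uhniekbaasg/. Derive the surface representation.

Rule 1 (regressive voicing assimilation): /k/ precedes the voiced obstruent /b/, so it voices to [g] by assimilation. /s/ precedes the voiced obstruent /g/, so it voices to [z] by assimilation. /uhniekbaasg/ → uhniegbaazg.
Rule 2 (final cluster simplification): /g/ is the second consonant of a word-final cluster /zg/, so it deletes. /uhniegbaazg/ → uhniegbaaz.

uhniegbaaz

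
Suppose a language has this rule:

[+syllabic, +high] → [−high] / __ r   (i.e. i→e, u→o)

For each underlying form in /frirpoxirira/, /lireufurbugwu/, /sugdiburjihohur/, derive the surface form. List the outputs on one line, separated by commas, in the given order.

frerpoxerera, lereuforbugwu, sugdiborjihohor

/frirpoxirira/: /i/ is a high vowel immediately before /r/, so it lowers to [e]. /i/ is a high vowel immediately before /r/, so it lowers to [e]. /i/ is a high vowel immediately before /r/, so it lowers to [e]. → [frerpoxerera].
/lireufurbugwu/: /i/ is a high vowel immediately before /r/, so it lowers to [e]. /u/ is a high vowel immediately before /r/, so it lowers to [o]. → [lereuforbugwu].
/sugdiburjihohur/: /u/ is a high vowel immediately before /r/, so it lowers to [o]. /u/ is a high vowel immediately before /r/, so it lowers to [o]. → [sugdiborjihohor].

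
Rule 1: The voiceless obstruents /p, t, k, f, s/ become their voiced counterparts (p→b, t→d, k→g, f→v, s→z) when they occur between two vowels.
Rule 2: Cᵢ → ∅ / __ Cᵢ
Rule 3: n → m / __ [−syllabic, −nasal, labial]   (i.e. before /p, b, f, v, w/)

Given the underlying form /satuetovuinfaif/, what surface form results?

saduedovuimfaif

Rule 1 (intervocalic voicing): /t/ is a voiceless obstruent between vowels /a/ and /u/, so it voices to [d]. /t/ is a voiceless obstruent between vowels /e/ and /o/, so it voices to [d]. /satuetovuinfaif/ → saduedovuinfaif.
Rule 2 (degemination): no segment meets the environment; /saduedovuinfaif/ is unchanged.
Rule 3 (nasal place assimilation): /n/ precedes the labial consonant /f/, so it assimilates in place to [m]. /saduedovuinfaif/ → saduedovuimfaif.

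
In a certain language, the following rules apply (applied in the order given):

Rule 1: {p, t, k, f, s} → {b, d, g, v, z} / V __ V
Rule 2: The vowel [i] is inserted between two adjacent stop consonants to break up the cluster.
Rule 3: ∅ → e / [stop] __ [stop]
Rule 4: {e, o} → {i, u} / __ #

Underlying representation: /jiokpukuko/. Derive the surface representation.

Rule 1 (intervocalic voicing): /k/ is a voiceless obstruent between vowels /u/ and /u/, so it voices to [g]. /k/ is a voiceless obstruent between vowels /u/ and /o/, so it voices to [g]. /jiokpukuko/ → jiokpugugo.
Rule 2 (stop-cluster i-epenthesis): /k/ and /p/ form a stop–stop cluster, so [i] is inserted between them. /jiokpugugo/ → jiokipugugo.
Rule 3 (stop-cluster e-epenthesis): no segment meets the environment; /jiokipugugo/ is unchanged.
Rule 4 (final vowel raising): /o/ is a mid vowel in word-final position, so it raises to [u]. /jiokipugugo/ → jiokipugugu.

jiokipugugu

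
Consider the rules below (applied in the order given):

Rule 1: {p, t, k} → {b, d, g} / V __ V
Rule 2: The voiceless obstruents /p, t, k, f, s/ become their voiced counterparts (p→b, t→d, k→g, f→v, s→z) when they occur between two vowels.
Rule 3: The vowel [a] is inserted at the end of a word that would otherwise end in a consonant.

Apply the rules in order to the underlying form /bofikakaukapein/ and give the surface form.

bovigagaugabeina

Rule 1 (intervocalic voicing): /k/ is a voiceless stop between vowels /i/ and /a/, so it voices to [g]. /k/ is a voiceless stop between vowels /a/ and /a/, so it voices to [g]. /k/ is a voiceless stop between vowels /u/ and /a/, so it voices to [g]. /p/ is a voiceless stop between vowels /a/ and /e/, so it voices to [b]. /bofikakaukapein/ → bofigagaugabein.
Rule 2 (intervocalic voicing): /f/ is a voiceless obstruent between vowels /o/ and /i/, so it voices to [v]. /bofigagaugabein/ → bovigagaugabein.
Rule 3 (final a-epenthesis): the form ends in the consonant /n/, so [a] is inserted word-finally. /bovigagaugabein/ → bovigagaugabeina.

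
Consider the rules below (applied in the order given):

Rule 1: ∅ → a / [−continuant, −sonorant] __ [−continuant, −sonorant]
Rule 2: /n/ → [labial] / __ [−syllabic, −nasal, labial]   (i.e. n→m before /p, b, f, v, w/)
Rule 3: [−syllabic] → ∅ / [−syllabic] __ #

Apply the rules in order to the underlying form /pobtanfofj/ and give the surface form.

Rule 1 (stop-cluster a-epenthesis): /b/ and /t/ form a stop–stop cluster, so [a] is inserted between them. /pobtanfofj/ → pobatanfofj.
Rule 2 (nasal place assimilation): /n/ precedes the labial consonant /f/, so it assimilates in place to [m]. /pobatanfofj/ → pobatamfofj.
Rule 3 (final cluster simplification): /j/ is the second consonant of a word-final cluster /fj/, so it deletes. /pobatamfofj/ → pobatamfof.

pobatamfof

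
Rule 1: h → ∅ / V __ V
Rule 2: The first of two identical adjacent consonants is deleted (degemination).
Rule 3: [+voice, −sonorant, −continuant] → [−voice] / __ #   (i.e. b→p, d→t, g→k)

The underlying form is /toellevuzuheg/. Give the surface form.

Rule 1 (intervocalic h-deletion): /h/ occurs between vowels /u/ and /e/, so it deletes. /toellevuzuheg/ → toellevuzueg.
Rule 2 (degemination): /ll/ is a geminate; the first /l/ deletes. /toellevuzueg/ → toelevuzueg.
Rule 3 (final devoicing): /g/ is a voiced stop in word-final position, so it devoices to [k]. /toelevuzueg/ → toelevuzuek.

toelevuzuek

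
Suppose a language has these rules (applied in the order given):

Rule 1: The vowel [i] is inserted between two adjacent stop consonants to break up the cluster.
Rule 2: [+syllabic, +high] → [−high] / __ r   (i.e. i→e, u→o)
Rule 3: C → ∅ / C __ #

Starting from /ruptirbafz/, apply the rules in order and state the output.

Rule 1 (stop-cluster i-epenthesis): /p/ and /t/ form a stop–stop cluster, so [i] is inserted between them. /ruptirbafz/ → rupitirbafz.
Rule 2 (pre-rhotic lowering): /i/ is a high vowel immediately before /r/, so it lowers to [e]. /rupitirbafz/ → rupiterbafz.
Rule 3 (final cluster simplification): /z/ is the second consonant of a word-final cluster /fz/, so it deletes. /rupiterbafz/ → rupiterbaf.

rupiterbaf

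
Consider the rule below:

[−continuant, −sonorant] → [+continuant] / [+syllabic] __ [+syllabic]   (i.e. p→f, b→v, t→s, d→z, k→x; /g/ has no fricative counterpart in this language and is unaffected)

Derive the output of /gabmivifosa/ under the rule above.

gabmivifosa

No segment of /gabmivifosa/ meets the structural description of the rule, so the form surfaces unchanged.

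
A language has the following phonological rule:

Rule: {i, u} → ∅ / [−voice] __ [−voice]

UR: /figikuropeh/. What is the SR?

figikuropeh

No segment of /figikuropeh/ meets the structural description of the rule, so the form surfaces unchanged.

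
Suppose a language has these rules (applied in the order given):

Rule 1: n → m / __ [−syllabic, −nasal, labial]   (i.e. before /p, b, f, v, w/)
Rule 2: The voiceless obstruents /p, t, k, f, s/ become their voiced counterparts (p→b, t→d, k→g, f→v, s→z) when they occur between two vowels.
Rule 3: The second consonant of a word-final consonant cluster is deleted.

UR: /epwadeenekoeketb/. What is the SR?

Rule 1 (nasal place assimilation): no segment meets the environment; /epwadeenekoeketb/ is unchanged.
Rule 2 (intervocalic voicing): /k/ is a voiceless obstruent between vowels /e/ and /o/, so it voices to [g]. /k/ is a voiceless obstruent between vowels /e/ and /e/, so it voices to [g]. /epwadeenekoeketb/ → epwadeenegoegetb.
Rule 3 (final cluster simplification): /b/ is the second consonant of a word-final cluster /tb/, so it deletes. /epwadeenegoegetb/ → epwadeenegoeget.

epwadeenegoeget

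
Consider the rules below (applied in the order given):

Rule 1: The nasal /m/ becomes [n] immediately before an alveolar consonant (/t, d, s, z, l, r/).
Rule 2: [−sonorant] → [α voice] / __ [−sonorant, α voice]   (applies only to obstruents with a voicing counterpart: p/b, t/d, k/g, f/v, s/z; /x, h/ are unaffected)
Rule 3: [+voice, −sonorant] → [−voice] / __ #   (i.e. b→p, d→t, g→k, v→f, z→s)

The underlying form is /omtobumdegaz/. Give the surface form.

ontobundegas

Rule 1 (nasal place assimilation): /m/ precedes the alveolar consonant /t/, so it assimilates in place to [n]. /m/ precedes the alveolar consonant /d/, so it assimilates in place to [n]. /omtobumdegaz/ → ontobundegaz.
Rule 2 (regressive voicing assimilation): no segment meets the environment; /ontobundegaz/ is unchanged.
Rule 3 (final devoicing): /z/ is a voiced obstruent in word-final position, so it devoices to [s]. /ontobundegaz/ → ontobundegas.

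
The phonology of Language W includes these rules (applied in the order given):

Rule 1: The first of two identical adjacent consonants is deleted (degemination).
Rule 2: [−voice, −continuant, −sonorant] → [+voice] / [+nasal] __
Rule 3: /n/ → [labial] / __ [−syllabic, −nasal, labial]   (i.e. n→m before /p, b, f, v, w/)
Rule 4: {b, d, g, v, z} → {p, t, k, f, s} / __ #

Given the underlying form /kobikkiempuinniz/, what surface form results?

Rule 1 (degemination): /kk/ is a geminate; the first /k/ deletes. /nn/ is a geminate; the first /n/ deletes. /kobikkiempuinniz/ → kobikiempuiniz.
Rule 2 (post-nasal voicing): /p/ is a voiceless stop immediately after the nasal /m/, so it voices to [b]. /kobikiempuiniz/ → kobikiembuiniz.
Rule 3 (nasal place assimilation): no segment meets the environment; /kobikiembuiniz/ is unchanged.
Rule 4 (final devoicing): /z/ is a voiced obstruent in word-final position, so it devoices to [s]. /kobikiembuiniz/ → kobikiembuinis.

kobikiembuinis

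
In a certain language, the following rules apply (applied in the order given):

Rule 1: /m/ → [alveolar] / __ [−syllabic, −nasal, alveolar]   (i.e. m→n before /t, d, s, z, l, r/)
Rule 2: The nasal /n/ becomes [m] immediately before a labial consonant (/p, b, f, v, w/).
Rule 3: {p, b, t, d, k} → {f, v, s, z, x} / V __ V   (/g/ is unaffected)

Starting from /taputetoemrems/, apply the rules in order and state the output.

Rule 1 (nasal place assimilation): /m/ precedes the alveolar consonant /r/, so it assimilates in place to [n]. /m/ precedes the alveolar consonant /s/, so it assimilates in place to [n]. /taputetoemrems/ → taputetoenrens.
Rule 2 (nasal place assimilation): no segment meets the environment; /taputetoenrens/ is unchanged.
Rule 3 (intervocalic spirantization): /p/ is a stop between vowels /a/ and /u/, so it spirantizes to the fricative [f]. /t/ is a stop between vowels /u/ and /e/, so it spirantizes to the fricative [s]. /t/ is a stop between vowels /e/ and /o/, so it spirantizes to the fricative [s]. /taputetoenrens/ → tafusesoenrens.

tafusesoenrens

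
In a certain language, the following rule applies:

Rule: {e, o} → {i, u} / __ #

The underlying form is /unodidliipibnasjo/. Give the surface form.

unodidliipibnasju

Scanning /unodidliipibnasjo/: /o/ at position 3 is not in the conditioning environment; /o/ is a mid vowel in word-final position, so it raises to [u].
Result: [unodidliipibnasju].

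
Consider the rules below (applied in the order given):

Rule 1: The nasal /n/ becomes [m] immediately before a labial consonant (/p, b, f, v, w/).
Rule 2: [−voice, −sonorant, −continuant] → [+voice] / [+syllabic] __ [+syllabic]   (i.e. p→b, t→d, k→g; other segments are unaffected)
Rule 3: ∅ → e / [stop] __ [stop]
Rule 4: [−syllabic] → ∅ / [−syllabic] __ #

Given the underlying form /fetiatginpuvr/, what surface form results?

fediategimpuv

Rule 1 (nasal place assimilation): /n/ precedes the labial consonant /p/, so it assimilates in place to [m]. /fetiatginpuvr/ → fetiatgimpuvr.
Rule 2 (intervocalic voicing): /t/ is a voiceless stop between vowels /e/ and /i/, so it voices to [d]. /fetiatgimpuvr/ → fediatgimpuvr.
Rule 3 (stop-cluster e-epenthesis): /t/ and /g/ form a stop–stop cluster, so [e] is inserted between them. /fediatgimpuvr/ → fediategimpuvr.
Rule 4 (final cluster simplification): /r/ is the second consonant of a word-final cluster /vr/, so it deletes. /fediategimpuvr/ → fediategimpuv.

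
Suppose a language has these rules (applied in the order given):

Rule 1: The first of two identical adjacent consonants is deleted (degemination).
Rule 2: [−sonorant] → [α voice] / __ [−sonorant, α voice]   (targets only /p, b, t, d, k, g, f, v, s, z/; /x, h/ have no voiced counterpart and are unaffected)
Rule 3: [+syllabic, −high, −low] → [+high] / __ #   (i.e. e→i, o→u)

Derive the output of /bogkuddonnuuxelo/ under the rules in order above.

bokkudonuuxelu

Rule 1 (degemination): /dd/ is a geminate; the first /d/ deletes. /nn/ is a geminate; the first /n/ deletes. /bogkuddonnuuxelo/ → bogkudonuuxelo.
Rule 2 (regressive voicing assimilation): /g/ precedes the voiceless obstruent /k/, so it devoices to [k] by assimilation. /bogkudonuuxelo/ → bokkudonuuxelo.
Rule 3 (final vowel raising): /o/ is a mid vowel in word-final position, so it raises to [u]. /bokkudonuuxelo/ → bokkudonuuxelu.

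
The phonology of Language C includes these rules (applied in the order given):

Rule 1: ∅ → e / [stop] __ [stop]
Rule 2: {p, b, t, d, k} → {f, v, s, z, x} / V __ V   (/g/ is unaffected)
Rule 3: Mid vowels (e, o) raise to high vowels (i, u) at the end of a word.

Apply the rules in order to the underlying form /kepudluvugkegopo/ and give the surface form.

kefudluvugexegofu

Rule 1 (stop-cluster e-epenthesis): /g/ and /k/ form a stop–stop cluster, so [e] is inserted between them. /kepudluvugkegopo/ → kepudluvugekegopo.
Rule 2 (intervocalic spirantization): /p/ is a stop between vowels /e/ and /u/, so it spirantizes to the fricative [f]. /k/ is a stop between vowels /e/ and /e/, so it spirantizes to the fricative [x]. /p/ is a stop between vowels /o/ and /o/, so it spirantizes to the fricative [f]. /kepudluvugekegopo/ → kefudluvugexegofo.
Rule 3 (final vowel raising): /o/ is a mid vowel in word-final position, so it raises to [u]. /kefudluvugexegofo/ → kefudluvugexegofu.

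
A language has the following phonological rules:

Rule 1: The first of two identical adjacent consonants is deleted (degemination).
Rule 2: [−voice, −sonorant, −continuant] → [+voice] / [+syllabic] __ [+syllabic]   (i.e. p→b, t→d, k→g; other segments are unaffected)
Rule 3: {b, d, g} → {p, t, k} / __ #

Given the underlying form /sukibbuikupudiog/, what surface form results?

sugibuigubudiok

Rule 1 (degemination): /bb/ is a geminate; the first /b/ deletes. /sukibbuikupudiog/ → sukibuikupudiog.
Rule 2 (intervocalic voicing): /k/ is a voiceless stop between vowels /u/ and /i/, so it voices to [g]. /k/ is a voiceless stop between vowels /i/ and /u/, so it voices to [g]. /p/ is a voiceless stop between vowels /u/ and /u/, so it voices to [b]. /sukibuikupudiog/ → sugibuigubudiog.
Rule 3 (final devoicing): /g/ is a voiced stop in word-final position, so it devoices to [k]. /sugibuigubudiog/ → sugibuigubudiok.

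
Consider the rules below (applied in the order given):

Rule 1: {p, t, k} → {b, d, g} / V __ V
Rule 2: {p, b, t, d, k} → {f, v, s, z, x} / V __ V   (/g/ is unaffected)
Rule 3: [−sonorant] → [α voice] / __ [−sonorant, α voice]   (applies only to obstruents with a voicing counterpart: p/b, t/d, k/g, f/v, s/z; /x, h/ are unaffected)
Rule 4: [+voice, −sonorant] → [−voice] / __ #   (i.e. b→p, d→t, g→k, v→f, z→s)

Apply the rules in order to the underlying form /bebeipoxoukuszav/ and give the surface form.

Rule 1 (intervocalic voicing): /p/ is a voiceless stop between vowels /i/ and /o/, so it voices to [b]. /k/ is a voiceless stop between vowels /u/ and /u/, so it voices to [g]. /bebeipoxoukuszav/ → bebeiboxouguszav.
Rule 2 (intervocalic spirantization): /b/ is a stop between vowels /e/ and /e/, so it spirantizes to the fricative [v]. /b/ is a stop between vowels /i/ and /o/, so it spirantizes to the fricative [v]. /bebeiboxouguszav/ → beveivoxouguszav.
Rule 3 (regressive voicing assimilation): /s/ precedes the voiced obstruent /z/, so it voices to [z] by assimilation. /beveivoxouguszav/ → beveivoxouguzzav.
Rule 4 (final devoicing): /v/ is a voiced obstruent in word-final position, so it devoices to [f]. /beveivoxouguzzav/ → beveivoxouguzzaf.

beveivoxouguzzaf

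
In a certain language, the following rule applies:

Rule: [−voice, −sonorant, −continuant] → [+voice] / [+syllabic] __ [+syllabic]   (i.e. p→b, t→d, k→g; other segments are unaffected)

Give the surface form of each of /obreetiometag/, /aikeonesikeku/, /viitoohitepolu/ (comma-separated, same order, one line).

obreediomedag, aigeonesigegu, viidoohidebolu

/obreetiometag/: /t/ is a voiceless stop between vowels /e/ and /i/, so it voices to [d]. /t/ is a voiceless stop between vowels /e/ and /a/, so it voices to [d]. → [obreediomedag].
/aikeonesikeku/: /k/ is a voiceless stop between vowels /i/ and /e/, so it voices to [g]. /k/ is a voiceless stop between vowels /i/ and /e/, so it voices to [g]. /k/ is a voiceless stop between vowels /e/ and /u/, so it voices to [g]. → [aigeonesigegu].
/viitoohitepolu/: /t/ is a voiceless stop between vowels /i/ and /o/, so it voices to [d]. /t/ is a voiceless stop between vowels /i/ and /e/, so it voices to [d]. /p/ is a voiceless stop between vowels /e/ and /o/, so it voices to [b]. → [viidoohidebolu].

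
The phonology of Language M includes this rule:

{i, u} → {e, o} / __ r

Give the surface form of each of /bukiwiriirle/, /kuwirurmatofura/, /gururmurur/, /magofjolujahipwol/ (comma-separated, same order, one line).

bukiwerierle, kuwerormatofora, gorormoror, magofjolujahipwol

/bukiwiriirle/: /i/ is a high vowel immediately before /r/, so it lowers to [e]. /i/ is a high vowel immediately before /r/, so it lowers to [e]. → [bukiwerierle].
/kuwirurmatofura/: /i/ is a high vowel immediately before /r/, so it lowers to [e]. /u/ is a high vowel immediately before /r/, so it lowers to [o]. /u/ is a high vowel immediately before /r/, so it lowers to [o]. → [kuwerormatofora].
/gururmurur/: /u/ is a high vowel immediately before /r/, so it lowers to [o]. /u/ is a high vowel immediately before /r/, so it lowers to [o]. /u/ is a high vowel immediately before /r/, so it lowers to [o]. /u/ is a high vowel immediately before /r/, so it lowers to [o]. → [gorormoror].
/magofjolujahipwol/: the rule's environment is not met; surfaces unchanged as [magofjolujahipwol].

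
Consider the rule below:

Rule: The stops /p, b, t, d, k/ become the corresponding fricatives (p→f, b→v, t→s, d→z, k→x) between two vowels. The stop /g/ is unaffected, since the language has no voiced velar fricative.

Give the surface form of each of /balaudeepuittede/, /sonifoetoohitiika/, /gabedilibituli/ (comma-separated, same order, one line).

/balaudeepuittede/: /d/ is a stop between vowels /u/ and /e/, so it spirantizes to the fricative [z]. /p/ is a stop between vowels /e/ and /u/, so it spirantizes to the fricative [f]. /d/ is a stop between vowels /e/ and /e/, so it spirantizes to the fricative [z]. → [balauzeefuitteze].
/sonifoetoohitiika/: /t/ is a stop between vowels /e/ and /o/, so it spirantizes to the fricative [s]. /t/ is a stop between vowels /i/ and /i/, so it spirantizes to the fricative [s]. /k/ is a stop between vowels /i/ and /a/, so it spirantizes to the fricative [x]. → [sonifoesoohisiixa].
/gabedilibituli/: /b/ is a stop between vowels /a/ and /e/, so it spirantizes to the fricative [v]. /d/ is a stop between vowels /e/ and /i/, so it spirantizes to the fricative [z]. /b/ is a stop between vowels /i/ and /i/, so it spirantizes to the fricative [v]. /t/ is a stop between vowels /i/ and /u/, so it spirantizes to the fricative [s]. → [gavezilivisuli].

balauzeefuitteze, sonifoesoohisiixa, gavezilivisuli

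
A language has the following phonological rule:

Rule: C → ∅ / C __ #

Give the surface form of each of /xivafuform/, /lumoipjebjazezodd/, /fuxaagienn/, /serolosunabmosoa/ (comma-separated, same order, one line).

/xivafuform/: /m/ is the second consonant of a word-final cluster /rm/, so it deletes. → [xivafufor].
/lumoipjebjazezodd/: /d/ is the second consonant of a word-final cluster /dd/, so it deletes. → [lumoipjebjazezod].
/fuxaagienn/: /n/ is the second consonant of a word-final cluster /nn/, so it deletes. → [fuxaagien].
/serolosunabmosoa/: the rule's environment is not met; surfaces unchanged as [serolosunabmosoa].

xivafufor, lumoipjebjazezod, fuxaagien, serolosunabmosoa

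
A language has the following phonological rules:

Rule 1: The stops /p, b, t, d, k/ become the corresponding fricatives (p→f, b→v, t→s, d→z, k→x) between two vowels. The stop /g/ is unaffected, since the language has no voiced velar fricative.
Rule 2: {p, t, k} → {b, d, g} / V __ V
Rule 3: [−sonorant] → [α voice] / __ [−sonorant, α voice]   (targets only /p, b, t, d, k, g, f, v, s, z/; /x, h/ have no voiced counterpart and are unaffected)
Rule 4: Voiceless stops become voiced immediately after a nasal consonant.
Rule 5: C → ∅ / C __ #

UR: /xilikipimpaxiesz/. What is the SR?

Rule 1 (intervocalic spirantization): /k/ is a stop between vowels /i/ and /i/, so it spirantizes to the fricative [x]. /p/ is a stop between vowels /i/ and /i/, so it spirantizes to the fricative [f]. /xilikipimpaxiesz/ → xilixifimpaxiesz.
Rule 2 (intervocalic voicing): no segment meets the environment; /xilixifimpaxiesz/ is unchanged.
Rule 3 (regressive voicing assimilation): /s/ precedes the voiced obstruent /z/, so it voices to [z] by assimilation. /xilixifimpaxiesz/ → xilixifimpaxiezz.
Rule 4 (post-nasal voicing): /p/ is a voiceless stop immediately after the nasal /m/, so it voices to [b]. /xilixifimpaxiezz/ → xilixifimbaxiezz.
Rule 5 (final cluster simplification): /z/ is the second consonant of a word-final cluster /zz/, so it deletes. /xilixifimbaxiezz/ → xilixifimbaxiez.

xilixifimbaxiez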